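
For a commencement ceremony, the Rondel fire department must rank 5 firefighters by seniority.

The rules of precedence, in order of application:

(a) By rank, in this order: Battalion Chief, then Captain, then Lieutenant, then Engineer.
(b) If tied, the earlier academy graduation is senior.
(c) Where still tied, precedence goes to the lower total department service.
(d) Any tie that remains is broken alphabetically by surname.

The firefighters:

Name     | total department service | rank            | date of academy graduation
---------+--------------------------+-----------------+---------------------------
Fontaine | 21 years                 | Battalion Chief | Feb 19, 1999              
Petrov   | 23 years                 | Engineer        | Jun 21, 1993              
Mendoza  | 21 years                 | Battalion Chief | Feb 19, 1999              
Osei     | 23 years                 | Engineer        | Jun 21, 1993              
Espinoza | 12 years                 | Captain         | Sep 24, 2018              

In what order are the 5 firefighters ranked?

Fontaine, Mendoza, Espinoza, Osei, Petrov

By rank: Fontaine and Mendoza (Battalion Chief); then Espinoza (Captain); then Osei and Petrov (Engineer).
Fontaine and Mendoza both have date of academy graduation Feb 19, 1999, so the next rule applies.
Fontaine and Mendoza both have total department service 21 years, so the next rule applies.
Among Fontaine and Mendoza, alphabetically by surname: Fontaine before Mendoza.
Osei and Petrov both have date of academy graduation Jun 21, 1993, so the next rule applies.
Osei and Petrov both have total department service 23 years, so the next rule applies.
Among Osei and Petrov, alphabetically by surname: Osei before Petrov.
Full order: Fontaine, Mendoza, Espinoza, Osei, Petrov.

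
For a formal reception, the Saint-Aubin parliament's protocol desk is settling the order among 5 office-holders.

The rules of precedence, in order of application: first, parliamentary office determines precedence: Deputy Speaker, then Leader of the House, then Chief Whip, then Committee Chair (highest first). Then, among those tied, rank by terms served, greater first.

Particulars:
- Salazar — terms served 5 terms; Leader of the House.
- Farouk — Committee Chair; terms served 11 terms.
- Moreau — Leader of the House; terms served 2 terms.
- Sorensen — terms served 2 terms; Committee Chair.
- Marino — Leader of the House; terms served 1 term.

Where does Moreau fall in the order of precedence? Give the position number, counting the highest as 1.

By parliamentary office: Salazar, Moreau and Marino (Leader of the House); then Farouk and Sorensen (Committee Chair).
Among Salazar, Moreau and Marino, by terms served (higher first): Salazar (5 terms) before Moreau (2 terms) before Marino (1 term).
Among Farouk and Sorensen, by terms served (higher first): Farouk (11 terms) before Sorensen (2 terms).
Order: Salazar, Moreau, Marino, Farouk, Sorensen. So position 2.

2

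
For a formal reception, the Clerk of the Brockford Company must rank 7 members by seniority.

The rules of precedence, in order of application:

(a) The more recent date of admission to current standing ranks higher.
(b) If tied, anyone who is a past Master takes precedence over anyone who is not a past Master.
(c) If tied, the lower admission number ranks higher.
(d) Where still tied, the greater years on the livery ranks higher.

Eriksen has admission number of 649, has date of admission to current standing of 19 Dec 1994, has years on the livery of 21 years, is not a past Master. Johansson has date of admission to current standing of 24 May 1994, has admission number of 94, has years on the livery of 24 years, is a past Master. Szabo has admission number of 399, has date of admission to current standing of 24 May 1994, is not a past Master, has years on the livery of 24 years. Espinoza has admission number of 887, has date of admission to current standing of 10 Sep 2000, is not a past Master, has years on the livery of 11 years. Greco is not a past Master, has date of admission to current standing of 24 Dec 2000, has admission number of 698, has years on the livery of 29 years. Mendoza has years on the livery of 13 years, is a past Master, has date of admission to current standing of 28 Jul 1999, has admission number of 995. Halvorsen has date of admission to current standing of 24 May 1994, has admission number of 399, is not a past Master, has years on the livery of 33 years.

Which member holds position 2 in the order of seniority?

By date of admission to current standing (later first): Greco (24 Dec 2000); then Espinoza (10 Sep 2000); then Mendoza (28 Jul 1999); then Eriksen (19 Dec 1994); then Johansson, Halvorsen and Szabo (each 24 May 1994).
Among Johansson, Halvorsen and Szabo, a past Master before not a past Master: Johansson (a past Master) before Halvorsen and Szabo (not a past Master).
Halvorsen and Szabo both have admission number 399, so the next rule applies.
Among Halvorsen and Szabo, by years on the livery (higher first): Halvorsen (33 years) before Szabo (24 years).
Order: Greco, Espinoza, Mendoza, Eriksen, Johansson, Halvorsen, Szabo.

Espinoza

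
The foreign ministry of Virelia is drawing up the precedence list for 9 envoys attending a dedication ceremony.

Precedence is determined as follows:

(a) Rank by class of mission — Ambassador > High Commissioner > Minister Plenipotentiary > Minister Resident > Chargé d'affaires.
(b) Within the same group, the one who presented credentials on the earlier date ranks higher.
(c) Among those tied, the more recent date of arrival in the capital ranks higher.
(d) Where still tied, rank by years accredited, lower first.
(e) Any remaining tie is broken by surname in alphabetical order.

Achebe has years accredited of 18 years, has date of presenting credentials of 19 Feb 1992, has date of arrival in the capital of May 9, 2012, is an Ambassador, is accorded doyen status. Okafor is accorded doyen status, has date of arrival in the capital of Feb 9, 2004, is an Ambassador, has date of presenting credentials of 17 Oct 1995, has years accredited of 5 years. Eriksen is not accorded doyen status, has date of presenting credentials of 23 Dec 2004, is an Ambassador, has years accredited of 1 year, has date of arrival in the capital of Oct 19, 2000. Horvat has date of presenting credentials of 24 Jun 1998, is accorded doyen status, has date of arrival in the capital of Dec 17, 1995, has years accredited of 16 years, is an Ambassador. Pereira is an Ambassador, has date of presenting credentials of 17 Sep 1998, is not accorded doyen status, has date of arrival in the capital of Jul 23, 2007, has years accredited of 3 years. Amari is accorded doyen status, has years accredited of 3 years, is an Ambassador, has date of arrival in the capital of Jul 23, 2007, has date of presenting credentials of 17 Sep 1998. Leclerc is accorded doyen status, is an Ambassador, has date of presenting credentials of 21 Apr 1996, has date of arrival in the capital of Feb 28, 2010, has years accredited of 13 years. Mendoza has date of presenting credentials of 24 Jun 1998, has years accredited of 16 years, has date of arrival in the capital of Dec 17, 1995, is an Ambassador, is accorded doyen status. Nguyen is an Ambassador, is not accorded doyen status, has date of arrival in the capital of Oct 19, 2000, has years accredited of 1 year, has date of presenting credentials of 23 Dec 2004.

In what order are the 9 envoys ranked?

Achebe, Okafor, Leclerc, Horvat, Mendoza, Amari, Pereira, Eriksen, Nguyen

By class of mission: Achebe, Okafor, Leclerc, Horvat, Mendoza, Amari, Pereira, Eriksen and Nguyen (Ambassador).
Among Achebe, Okafor, Leclerc, Horvat, Mendoza, Amari, Pereira, Eriksen and Nguyen, by date of presenting credentials (earlier first): Achebe (19 Feb 1992) before Okafor (17 Oct 1995) before Leclerc (21 Apr 1996) before Horvat and Mendoza (24 Jun 1998) before Amari and Pereira (17 Sep 1998) before Eriksen and Nguyen (23 Dec 2004).
Horvat and Mendoza both have date of arrival in the capital Dec 17, 1995, so the next rule applies.
Horvat and Mendoza both have years accredited 16 years, so the next rule applies.
Among Horvat and Mendoza, alphabetically by surname: Horvat before Mendoza.
Amari and Pereira both have date of arrival in the capital Jul 23, 2007, so the next rule applies.
Amari and Pereira both have years accredited 3 years, so the next rule applies.
Among Amari and Pereira, alphabetically by surname: Amari before Pereira.
Eriksen and Nguyen both have date of arrival in the capital Oct 19, 2000, so the next rule applies.
Eriksen and Nguyen both have years accredited 1 year, so the next rule applies.
Among Eriksen and Nguyen, alphabetically by surname: Eriksen before Nguyen.
Full order: Achebe, Okafor, Leclerc, Horvat, Mendoza, Amari, Pereira, Eriksen, Nguyen.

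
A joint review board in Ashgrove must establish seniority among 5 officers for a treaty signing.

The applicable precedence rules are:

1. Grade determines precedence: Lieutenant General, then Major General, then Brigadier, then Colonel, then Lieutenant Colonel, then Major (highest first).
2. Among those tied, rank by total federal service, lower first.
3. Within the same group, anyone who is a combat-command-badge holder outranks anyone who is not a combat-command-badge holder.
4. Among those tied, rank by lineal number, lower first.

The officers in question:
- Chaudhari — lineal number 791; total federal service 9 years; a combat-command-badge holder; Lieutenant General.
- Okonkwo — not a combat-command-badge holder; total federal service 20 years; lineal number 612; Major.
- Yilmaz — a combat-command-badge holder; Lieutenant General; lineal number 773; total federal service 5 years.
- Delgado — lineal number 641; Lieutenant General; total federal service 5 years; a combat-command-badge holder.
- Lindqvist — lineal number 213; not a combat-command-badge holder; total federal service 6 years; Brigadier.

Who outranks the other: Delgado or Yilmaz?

By grade: Delgado, Yilmaz and Chaudhari (Lieutenant General); then Lindqvist (Brigadier); then Okonkwo (Major).
Among Delgado, Yilmaz and Chaudhari, by total federal service (lower first): Delgado and Yilmaz (5 years) before Chaudhari (9 years).
Delgado and Yilmaz are each a combat-command-badge holder, so the next rule applies.
Among Delgado and Yilmaz, by lineal number (lower first): Delgado (641) before Yilmaz (773).
So Delgado takes precedence.

Delgado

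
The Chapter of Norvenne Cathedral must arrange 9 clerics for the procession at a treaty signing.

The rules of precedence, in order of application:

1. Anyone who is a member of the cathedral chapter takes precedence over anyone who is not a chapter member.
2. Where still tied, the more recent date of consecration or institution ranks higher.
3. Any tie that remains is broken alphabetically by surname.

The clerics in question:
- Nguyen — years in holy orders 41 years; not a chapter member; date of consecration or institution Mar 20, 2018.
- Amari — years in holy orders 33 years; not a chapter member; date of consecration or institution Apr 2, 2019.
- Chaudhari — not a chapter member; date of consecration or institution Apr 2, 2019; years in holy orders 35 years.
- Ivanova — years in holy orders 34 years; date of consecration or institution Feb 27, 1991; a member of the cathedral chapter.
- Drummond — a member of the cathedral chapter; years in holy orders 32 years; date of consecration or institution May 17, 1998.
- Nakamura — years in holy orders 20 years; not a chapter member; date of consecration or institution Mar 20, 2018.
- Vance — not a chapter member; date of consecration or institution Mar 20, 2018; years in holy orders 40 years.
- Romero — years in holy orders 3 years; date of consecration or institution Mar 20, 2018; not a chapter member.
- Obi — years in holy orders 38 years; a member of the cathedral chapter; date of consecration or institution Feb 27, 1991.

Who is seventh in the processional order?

Nguyen

By the first rule: Drummond, Ivanova and Obi (each a member of the cathedral chapter); then Amari, Chaudhari, Nakamura, Nguyen, Romero and Vance (each not a chapter member).
Among Drummond, Ivanova and Obi, by date of consecration or institution (later first): Drummond (May 17, 1998) before Ivanova and Obi (Feb 27, 1991).
Among Ivanova and Obi, alphabetically by surname: Ivanova before Obi.
Among Amari, Chaudhari, Nakamura, Nguyen, Romero and Vance, by date of consecration or institution (later first): Amari and Chaudhari (Apr 2, 2019) before Nakamura, Nguyen, Romero and Vance (Mar 20, 2018).
Among Amari and Chaudhari, alphabetically by surname: Amari before Chaudhari.
Among Nakamura, Nguyen, Romero and Vance, alphabetically by surname: Nakamura before Nguyen before Romero before Vance.
Order: Drummond, Ivanova, Obi, Amari, Chaudhari, Nakamura, Nguyen, Romero, Vance.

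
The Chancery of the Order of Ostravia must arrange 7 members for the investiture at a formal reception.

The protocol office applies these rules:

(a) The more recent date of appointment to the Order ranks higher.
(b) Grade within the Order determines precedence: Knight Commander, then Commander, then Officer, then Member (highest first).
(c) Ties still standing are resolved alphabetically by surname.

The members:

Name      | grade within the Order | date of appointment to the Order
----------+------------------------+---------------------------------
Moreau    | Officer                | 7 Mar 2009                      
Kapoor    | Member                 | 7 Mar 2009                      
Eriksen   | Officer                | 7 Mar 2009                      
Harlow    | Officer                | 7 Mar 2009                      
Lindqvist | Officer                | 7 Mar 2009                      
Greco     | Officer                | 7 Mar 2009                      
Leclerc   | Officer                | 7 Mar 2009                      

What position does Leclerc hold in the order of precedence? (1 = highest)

By date of appointment to the Order (later first): Eriksen, Greco, Harlow, Leclerc, Lindqvist, Moreau and Kapoor (each 7 Mar 2009).
Among Eriksen, Greco, Harlow, Leclerc, Lindqvist, Moreau and Kapoor, by grade within the Order: Eriksen, Greco, Harlow, Leclerc, Lindqvist and Moreau (Officer) before Kapoor (Member).
Among Eriksen, Greco, Harlow, Leclerc, Lindqvist and Moreau, alphabetically by surname: Eriksen before Greco before Harlow before Leclerc before Lindqvist before Moreau.
Order: Eriksen, Greco, Harlow, Leclerc, Lindqvist, Moreau, Kapoor. So position 4.

4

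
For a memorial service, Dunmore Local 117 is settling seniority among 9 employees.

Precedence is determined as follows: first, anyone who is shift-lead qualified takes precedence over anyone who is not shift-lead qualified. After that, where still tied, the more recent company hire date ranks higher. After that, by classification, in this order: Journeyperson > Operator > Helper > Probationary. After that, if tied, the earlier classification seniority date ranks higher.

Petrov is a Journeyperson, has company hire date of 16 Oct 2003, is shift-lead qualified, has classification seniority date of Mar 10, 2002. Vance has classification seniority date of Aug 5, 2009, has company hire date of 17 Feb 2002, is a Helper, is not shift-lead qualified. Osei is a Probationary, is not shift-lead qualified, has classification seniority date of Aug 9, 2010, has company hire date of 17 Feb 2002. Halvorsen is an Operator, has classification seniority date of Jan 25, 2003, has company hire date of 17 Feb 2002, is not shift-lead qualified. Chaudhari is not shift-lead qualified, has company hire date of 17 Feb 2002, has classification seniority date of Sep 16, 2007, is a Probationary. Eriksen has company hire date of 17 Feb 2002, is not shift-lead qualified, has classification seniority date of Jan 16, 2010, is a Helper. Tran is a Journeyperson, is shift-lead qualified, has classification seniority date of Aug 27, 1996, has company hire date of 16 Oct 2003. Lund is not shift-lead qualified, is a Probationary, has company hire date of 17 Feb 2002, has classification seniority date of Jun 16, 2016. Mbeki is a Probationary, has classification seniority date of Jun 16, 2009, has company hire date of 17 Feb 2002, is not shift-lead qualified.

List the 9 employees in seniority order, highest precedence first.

By the first rule: Tran and Petrov (both shift-lead qualified); then Halvorsen, Vance, Eriksen, Chaudhari, Mbeki, Osei and Lund (each not shift-lead qualified).
Tran and Petrov both have company hire date 16 Oct 2003, so the next rule applies.
Tran and Petrov are each Journeyperson, so the next rule applies.
Among Tran and Petrov, by classification seniority date (earlier first): Tran (Aug 27, 1996) before Petrov (Mar 10, 2002).
Halvorsen, Vance, Eriksen, Chaudhari, Mbeki, Osei and Lund all have company hire date 17 Feb 2002, so the next rule applies.
Among Halvorsen, Vance, Eriksen, Chaudhari, Mbeki, Osei and Lund, by classification: Halvorsen (Operator) before Vance and Eriksen (Helper) before Chaudhari, Mbeki, Osei and Lund (Probationary).
Among Vance and Eriksen, by classification seniority date (earlier first): Vance (Aug 5, 2009) before Eriksen (Jan 16, 2010).
Among Chaudhari, Mbeki, Osei and Lund, by classification seniority date (earlier first): Chaudhari (Sep 16, 2007) before Mbeki (Jun 16, 2009) before Osei (Aug 9, 2010) before Lund (Jun 16, 2016).
Full order: Tran, Petrov, Halvorsen, Vance, Eriksen, Chaudhari, Mbeki, Osei, Lund.

Tran, Petrov, Halvorsen, Vance, Eriksen, Chaudhari, Mbeki, Osei, Lund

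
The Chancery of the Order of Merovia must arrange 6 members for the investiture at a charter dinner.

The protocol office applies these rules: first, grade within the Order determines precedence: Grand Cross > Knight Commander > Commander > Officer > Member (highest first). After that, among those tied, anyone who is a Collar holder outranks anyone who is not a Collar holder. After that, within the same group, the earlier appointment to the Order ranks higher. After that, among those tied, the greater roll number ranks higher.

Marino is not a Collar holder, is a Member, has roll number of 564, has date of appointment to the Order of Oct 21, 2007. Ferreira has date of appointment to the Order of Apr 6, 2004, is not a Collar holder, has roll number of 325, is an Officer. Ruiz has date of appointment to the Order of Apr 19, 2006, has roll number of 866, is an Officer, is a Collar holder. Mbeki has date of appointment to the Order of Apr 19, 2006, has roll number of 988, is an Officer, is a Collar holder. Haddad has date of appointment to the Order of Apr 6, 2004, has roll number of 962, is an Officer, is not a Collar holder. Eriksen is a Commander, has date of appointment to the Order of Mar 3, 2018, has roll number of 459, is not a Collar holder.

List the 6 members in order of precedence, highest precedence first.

Eriksen, Mbeki, Ruiz, Haddad, Ferreira, Marino

By grade within the Order: Eriksen (Commander); then Mbeki, Ruiz, Haddad and Ferreira (Officer); then Marino (Member).
Among Mbeki, Ruiz, Haddad and Ferreira, a Collar holder before not a Collar holder: Mbeki and Ruiz (a Collar holder) before Haddad and Ferreira (not a Collar holder).
Mbeki and Ruiz both have date of appointment to the Order Apr 19, 2006, so the next rule applies.
Among Mbeki and Ruiz, by roll number (higher first): Mbeki (988) before Ruiz (866).
Haddad and Ferreira both have date of appointment to the Order Apr 6, 2004, so the next rule applies.
Among Haddad and Ferreira, by roll number (higher first): Haddad (962) before Ferreira (325).
Full order: Eriksen, Mbeki, Ruiz, Haddad, Ferreira, Marino.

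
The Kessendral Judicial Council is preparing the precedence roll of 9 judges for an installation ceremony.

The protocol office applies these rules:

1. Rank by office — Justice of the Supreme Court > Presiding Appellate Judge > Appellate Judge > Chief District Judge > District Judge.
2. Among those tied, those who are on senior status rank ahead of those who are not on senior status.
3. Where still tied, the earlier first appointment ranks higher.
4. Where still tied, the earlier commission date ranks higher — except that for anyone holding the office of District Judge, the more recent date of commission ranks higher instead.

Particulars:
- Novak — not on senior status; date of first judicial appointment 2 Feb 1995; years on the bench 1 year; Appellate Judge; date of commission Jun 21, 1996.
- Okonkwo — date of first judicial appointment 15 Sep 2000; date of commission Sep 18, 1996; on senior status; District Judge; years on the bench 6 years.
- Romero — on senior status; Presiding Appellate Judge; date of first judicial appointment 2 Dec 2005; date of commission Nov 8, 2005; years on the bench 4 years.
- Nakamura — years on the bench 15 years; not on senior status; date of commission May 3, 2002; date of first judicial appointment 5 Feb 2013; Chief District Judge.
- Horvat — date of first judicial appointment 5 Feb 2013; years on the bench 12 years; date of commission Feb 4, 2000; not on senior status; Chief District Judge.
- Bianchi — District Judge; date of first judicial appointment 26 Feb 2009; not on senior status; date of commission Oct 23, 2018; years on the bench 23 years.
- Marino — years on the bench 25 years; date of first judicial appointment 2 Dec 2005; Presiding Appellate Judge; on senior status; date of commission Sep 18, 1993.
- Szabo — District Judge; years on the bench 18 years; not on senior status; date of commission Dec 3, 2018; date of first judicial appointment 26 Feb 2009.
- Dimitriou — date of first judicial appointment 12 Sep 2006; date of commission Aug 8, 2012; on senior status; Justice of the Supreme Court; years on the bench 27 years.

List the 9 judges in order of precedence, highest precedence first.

By office: Dimitriou (Justice of the Supreme Court); then Marino and Romero (Presiding Appellate Judge); then Novak (Appellate Judge); then Horvat and Nakamura (Chief District Judge); then Okonkwo, Szabo and Bianchi (District Judge).
Marino and Romero are each on senior status, so the next rule applies.
Marino and Romero both have date of first judicial appointment 2 Dec 2005, so the next rule applies.
Among Marino and Romero, by date of commission (earlier first): Marino (Sep 18, 1993) before Romero (Nov 8, 2005).
Horvat and Nakamura are each not on senior status, so the next rule applies.
Horvat and Nakamura both have date of first judicial appointment 5 Feb 2013, so the next rule applies.
Among Horvat and Nakamura, by date of commission (earlier first): Horvat (Feb 4, 2000) before Nakamura (May 3, 2002).
Among Okonkwo, Szabo and Bianchi, on senior status before not on senior status: Okonkwo (on senior status) before Szabo and Bianchi (not on senior status).
Szabo and Bianchi both have date of first judicial appointment 26 Feb 2009, so the next rule applies.
Among Szabo and Bianchi, by date of commission (later first) (reversed rule for this group): Szabo (Dec 3, 2018) before Bianchi (Oct 23, 2018).
Full order: Dimitriou, Marino, Romero, Novak, Horvat, Nakamura, Okonkwo, Szabo, Bianchi.

Dimitriou, Marino, Romero, Novak, Horvat, Nakamura, Okonkwo, Szabo, Bianchi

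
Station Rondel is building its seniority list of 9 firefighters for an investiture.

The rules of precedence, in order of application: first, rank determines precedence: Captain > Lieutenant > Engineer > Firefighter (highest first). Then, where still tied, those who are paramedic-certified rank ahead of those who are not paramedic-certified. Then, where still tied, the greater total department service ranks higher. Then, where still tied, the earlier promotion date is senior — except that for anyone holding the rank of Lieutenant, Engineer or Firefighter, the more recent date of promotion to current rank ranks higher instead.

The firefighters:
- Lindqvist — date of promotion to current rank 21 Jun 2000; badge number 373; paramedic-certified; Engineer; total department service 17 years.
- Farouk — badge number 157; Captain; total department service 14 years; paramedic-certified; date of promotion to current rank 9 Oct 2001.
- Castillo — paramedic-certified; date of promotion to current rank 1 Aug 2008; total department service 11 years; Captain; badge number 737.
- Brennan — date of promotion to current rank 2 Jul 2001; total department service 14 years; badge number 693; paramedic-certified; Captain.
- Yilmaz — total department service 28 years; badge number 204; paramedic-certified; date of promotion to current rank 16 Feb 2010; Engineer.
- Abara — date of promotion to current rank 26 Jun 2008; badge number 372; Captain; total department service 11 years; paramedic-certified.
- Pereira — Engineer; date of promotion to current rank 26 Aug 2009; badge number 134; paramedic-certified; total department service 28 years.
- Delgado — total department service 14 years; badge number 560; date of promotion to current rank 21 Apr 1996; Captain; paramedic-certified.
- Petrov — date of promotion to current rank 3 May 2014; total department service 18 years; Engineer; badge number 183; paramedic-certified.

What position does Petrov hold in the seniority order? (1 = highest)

8

By rank: Delgado, Brennan, Farouk, Abara and Castillo (Captain); then Yilmaz, Pereira, Petrov and Lindqvist (Engineer).
Delgado, Brennan, Farouk, Abara and Castillo are each paramedic-certified, so the next rule applies.
Among Delgado, Brennan, Farouk, Abara and Castillo, by total department service (higher first): Delgado, Brennan and Farouk (14 years) before Abara and Castillo (11 years).
Among Delgado, Brennan and Farouk, by date of promotion to current rank (earlier first): Delgado (21 Apr 1996) before Brennan (2 Jul 2001) before Farouk (9 Oct 2001).
Among Abara and Castillo, by date of promotion to current rank (earlier first): Abara (26 Jun 2008) before Castillo (1 Aug 2008).
Yilmaz, Pereira, Petrov and Lindqvist are each paramedic-certified, so the next rule applies.
Among Yilmaz, Pereira, Petrov and Lindqvist, by total department service (higher first): Yilmaz and Pereira (28 years) before Petrov (18 years) before Lindqvist (17 years).
Among Yilmaz and Pereira, by date of promotion to current rank (later first) (reversed rule for this group): Yilmaz (16 Feb 2010) before Pereira (26 Aug 2009).
Order: Delgado, Brennan, Farouk, Abara, Castillo, Yilmaz, Pereira, Petrov, Lindqvist. So position 8.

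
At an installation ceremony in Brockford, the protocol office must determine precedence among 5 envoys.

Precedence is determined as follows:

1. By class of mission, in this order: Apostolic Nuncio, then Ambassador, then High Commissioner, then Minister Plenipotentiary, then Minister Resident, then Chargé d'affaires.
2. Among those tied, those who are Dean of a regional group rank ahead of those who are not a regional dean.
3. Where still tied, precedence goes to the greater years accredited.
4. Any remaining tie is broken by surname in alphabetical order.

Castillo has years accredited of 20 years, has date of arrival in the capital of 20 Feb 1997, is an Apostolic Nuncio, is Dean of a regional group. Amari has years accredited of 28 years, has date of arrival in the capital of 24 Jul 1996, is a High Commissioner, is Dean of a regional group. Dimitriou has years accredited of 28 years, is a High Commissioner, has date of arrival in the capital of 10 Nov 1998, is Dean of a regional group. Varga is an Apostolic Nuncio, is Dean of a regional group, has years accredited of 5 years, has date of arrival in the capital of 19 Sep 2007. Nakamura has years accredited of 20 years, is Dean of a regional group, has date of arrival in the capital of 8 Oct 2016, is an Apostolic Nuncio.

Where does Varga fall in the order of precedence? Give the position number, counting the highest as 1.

By class of mission: Castillo, Nakamura and Varga (Apostolic Nuncio); then Amari and Dimitriou (High Commissioner).
Castillo, Nakamura and Varga are each Dean of a regional group, so the next rule applies.
Among Castillo, Nakamura and Varga, by years accredited (higher first): Castillo and Nakamura (20 years) before Varga (5 years).
Among Castillo and Nakamura, alphabetically by surname: Castillo before Nakamura.
Amari and Dimitriou are each Dean of a regional group, so the next rule applies.
Amari and Dimitriou both have years accredited 28 years, so the next rule applies.
Among Amari and Dimitriou, alphabetically by surname: Amari before Dimitriou.
Order: Castillo, Nakamura, Varga, Amari, Dimitriou. So position 3.

3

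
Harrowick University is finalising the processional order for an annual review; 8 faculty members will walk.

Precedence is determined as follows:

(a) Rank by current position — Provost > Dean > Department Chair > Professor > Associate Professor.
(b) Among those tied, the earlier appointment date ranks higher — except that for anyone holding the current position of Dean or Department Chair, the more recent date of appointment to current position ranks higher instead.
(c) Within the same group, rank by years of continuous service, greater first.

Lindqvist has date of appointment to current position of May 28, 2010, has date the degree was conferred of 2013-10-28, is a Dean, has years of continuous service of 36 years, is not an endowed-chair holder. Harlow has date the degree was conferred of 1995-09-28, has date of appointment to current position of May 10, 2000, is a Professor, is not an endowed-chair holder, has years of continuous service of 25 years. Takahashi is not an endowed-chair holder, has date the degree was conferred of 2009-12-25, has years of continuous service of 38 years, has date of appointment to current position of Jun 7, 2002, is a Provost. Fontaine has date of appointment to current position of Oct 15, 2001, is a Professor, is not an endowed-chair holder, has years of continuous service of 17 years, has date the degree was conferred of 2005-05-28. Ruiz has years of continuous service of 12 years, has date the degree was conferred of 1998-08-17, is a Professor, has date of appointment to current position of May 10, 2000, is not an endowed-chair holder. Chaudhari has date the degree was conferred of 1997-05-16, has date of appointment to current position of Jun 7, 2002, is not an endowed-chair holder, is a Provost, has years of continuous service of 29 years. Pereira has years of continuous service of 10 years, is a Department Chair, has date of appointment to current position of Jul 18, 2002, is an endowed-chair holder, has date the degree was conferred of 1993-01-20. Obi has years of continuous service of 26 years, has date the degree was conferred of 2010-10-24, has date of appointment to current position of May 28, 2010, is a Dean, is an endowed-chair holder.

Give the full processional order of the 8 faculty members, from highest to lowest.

Takahashi, Chaudhari, Lindqvist, Obi, Pereira, Harlow, Ruiz, Fontaine

By current position: Takahashi and Chaudhari (Provost); then Lindqvist and Obi (Dean); then Pereira (Department Chair); then Harlow, Ruiz and Fontaine (Professor).
Takahashi and Chaudhari both have date of appointment to current position Jun 7, 2002, so the next rule applies.
Among Takahashi and Chaudhari, by years of continuous service (higher first): Takahashi (38 years) before Chaudhari (29 years).
Lindqvist and Obi both have date of appointment to current position May 28, 2010, so the next rule applies.
Among Lindqvist and Obi, by years of continuous service (higher first): Lindqvist (36 years) before Obi (26 years).
Among Harlow, Ruiz and Fontaine, by date of appointment to current position (earlier first): Harlow and Ruiz (May 10, 2000) before Fontaine (Oct 15, 2001).
Among Harlow and Ruiz, by years of continuous service (higher first): Harlow (25 years) before Ruiz (12 years).
Full order: Takahashi, Chaudhari, Lindqvist, Obi, Pereira, Harlow, Ruiz, Fontaine.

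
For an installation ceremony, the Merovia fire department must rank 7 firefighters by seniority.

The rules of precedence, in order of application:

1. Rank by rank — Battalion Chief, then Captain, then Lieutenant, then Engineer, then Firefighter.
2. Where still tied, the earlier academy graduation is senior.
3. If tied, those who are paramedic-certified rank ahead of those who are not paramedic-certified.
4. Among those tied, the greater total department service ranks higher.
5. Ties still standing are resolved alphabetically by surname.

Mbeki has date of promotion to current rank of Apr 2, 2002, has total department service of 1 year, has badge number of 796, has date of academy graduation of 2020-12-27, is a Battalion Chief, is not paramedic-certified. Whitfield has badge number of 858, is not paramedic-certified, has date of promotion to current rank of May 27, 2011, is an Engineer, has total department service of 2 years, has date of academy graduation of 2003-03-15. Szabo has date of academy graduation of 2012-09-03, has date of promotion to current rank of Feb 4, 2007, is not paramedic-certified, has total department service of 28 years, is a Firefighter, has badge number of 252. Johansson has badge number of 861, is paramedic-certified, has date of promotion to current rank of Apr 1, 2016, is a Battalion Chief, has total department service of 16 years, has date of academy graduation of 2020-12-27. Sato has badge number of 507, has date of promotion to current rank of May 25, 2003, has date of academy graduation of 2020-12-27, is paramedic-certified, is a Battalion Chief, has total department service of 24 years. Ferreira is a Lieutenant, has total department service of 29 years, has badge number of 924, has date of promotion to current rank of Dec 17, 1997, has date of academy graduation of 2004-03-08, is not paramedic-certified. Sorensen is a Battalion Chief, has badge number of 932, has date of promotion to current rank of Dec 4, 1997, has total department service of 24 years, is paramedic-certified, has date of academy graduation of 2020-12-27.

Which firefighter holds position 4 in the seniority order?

Mbeki

By rank: Sato, Sorensen, Johansson and Mbeki (Battalion Chief); then Ferreira (Lieutenant); then Whitfield (Engineer); then Szabo (Firefighter).
Sato, Sorensen, Johansson and Mbeki all have date of academy graduation 2020-12-27, so the next rule applies.
Among Sato, Sorensen, Johansson and Mbeki, paramedic-certified before not paramedic-certified: Sato, Sorensen and Johansson (paramedic-certified) before Mbeki (not paramedic-certified).
Among Sato, Sorensen and Johansson, by total department service (higher first): Sato and Sorensen (24 years) before Johansson (16 years).
Among Sato and Sorensen, alphabetically by surname: Sato before Sorensen.
Order: Sato, Sorensen, Johansson, Mbeki, Ferreira, Whitfield, Szabo.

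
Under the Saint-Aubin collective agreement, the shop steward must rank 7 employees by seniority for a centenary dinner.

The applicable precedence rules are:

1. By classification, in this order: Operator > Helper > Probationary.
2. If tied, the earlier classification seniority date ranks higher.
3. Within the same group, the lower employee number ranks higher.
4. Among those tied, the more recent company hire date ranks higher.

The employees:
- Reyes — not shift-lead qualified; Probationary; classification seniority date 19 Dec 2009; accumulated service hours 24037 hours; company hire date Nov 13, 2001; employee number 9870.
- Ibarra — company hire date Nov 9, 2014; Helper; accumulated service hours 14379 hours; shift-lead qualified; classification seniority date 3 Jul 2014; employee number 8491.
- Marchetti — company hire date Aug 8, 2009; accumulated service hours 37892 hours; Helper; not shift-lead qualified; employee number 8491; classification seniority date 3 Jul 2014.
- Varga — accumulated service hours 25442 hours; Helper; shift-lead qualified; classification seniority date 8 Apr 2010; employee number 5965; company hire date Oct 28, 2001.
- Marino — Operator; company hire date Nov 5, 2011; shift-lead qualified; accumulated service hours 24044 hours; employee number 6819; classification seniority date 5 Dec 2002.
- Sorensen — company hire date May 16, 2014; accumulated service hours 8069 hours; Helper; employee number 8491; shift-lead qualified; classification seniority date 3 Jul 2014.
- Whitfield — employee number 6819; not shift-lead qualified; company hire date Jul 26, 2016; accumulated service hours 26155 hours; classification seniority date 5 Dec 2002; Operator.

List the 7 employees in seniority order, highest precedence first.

By classification: Whitfield and Marino (Operator); then Varga, Ibarra, Sorensen and Marchetti (Helper); then Reyes (Probationary).
Whitfield and Marino both have classification seniority date 5 Dec 2002, so the next rule applies.
Whitfield and Marino both have employee number 6819, so the next rule applies.
Among Whitfield and Marino, by company hire date (later first): Whitfield (Jul 26, 2016) before Marino (Nov 5, 2011).
Among Varga, Ibarra, Sorensen and Marchetti, by classification seniority date (earlier first): Varga (8 Apr 2010) before Ibarra, Sorensen and Marchetti (3 Jul 2014).
Ibarra, Sorensen and Marchetti all have employee number 8491, so the next rule applies.
Among Ibarra, Sorensen and Marchetti, by company hire date (later first): Ibarra (Nov 9, 2014) before Sorensen (May 16, 2014) before Marchetti (Aug 8, 2009).
Full order: Whitfield, Marino, Varga, Ibarra, Sorensen, Marchetti, Reyes.

Whitfield, Marino, Varga, Ibarra, Sorensen, Marchetti, Reyes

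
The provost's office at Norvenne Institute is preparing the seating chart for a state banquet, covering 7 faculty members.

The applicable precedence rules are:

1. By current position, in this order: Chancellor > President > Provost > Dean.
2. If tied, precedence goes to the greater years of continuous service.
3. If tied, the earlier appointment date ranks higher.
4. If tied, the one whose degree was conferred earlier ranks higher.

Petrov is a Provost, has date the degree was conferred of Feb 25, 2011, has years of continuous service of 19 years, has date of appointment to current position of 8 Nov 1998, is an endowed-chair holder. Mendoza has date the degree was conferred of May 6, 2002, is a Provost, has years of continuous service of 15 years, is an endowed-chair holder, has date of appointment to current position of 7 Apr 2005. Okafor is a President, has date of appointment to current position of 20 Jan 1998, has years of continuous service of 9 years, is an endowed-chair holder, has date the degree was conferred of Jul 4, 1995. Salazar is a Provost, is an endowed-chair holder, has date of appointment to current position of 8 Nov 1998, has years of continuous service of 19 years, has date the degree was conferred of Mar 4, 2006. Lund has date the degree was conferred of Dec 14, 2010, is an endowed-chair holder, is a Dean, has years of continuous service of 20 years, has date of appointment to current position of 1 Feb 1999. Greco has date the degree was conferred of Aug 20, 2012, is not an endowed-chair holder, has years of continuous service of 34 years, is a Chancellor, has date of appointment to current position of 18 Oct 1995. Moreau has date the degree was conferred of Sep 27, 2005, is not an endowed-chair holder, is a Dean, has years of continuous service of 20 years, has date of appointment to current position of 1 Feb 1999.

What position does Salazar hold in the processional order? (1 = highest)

3

By current position: Greco (Chancellor); then Okafor (President); then Salazar, Petrov and Mendoza (Provost); then Moreau and Lund (Dean).
Among Salazar, Petrov and Mendoza, by years of continuous service (higher first): Salazar and Petrov (19 years) before Mendoza (15 years).
Salazar and Petrov both have date of appointment to current position 8 Nov 1998, so the next rule applies.
Among Salazar and Petrov, by date the degree was conferred (earlier first): Salazar (Mar 4, 2006) before Petrov (Feb 25, 2011).
Moreau and Lund both have years of continuous service 20 years, so the next rule applies.
Moreau and Lund both have date of appointment to current position 1 Feb 1999, so the next rule applies.
Among Moreau and Lund, by date the degree was conferred (earlier first): Moreau (Sep 27, 2005) before Lund (Dec 14, 2010).
Order: Greco, Okafor, Salazar, Petrov, Mendoza, Moreau, Lund. So position 3.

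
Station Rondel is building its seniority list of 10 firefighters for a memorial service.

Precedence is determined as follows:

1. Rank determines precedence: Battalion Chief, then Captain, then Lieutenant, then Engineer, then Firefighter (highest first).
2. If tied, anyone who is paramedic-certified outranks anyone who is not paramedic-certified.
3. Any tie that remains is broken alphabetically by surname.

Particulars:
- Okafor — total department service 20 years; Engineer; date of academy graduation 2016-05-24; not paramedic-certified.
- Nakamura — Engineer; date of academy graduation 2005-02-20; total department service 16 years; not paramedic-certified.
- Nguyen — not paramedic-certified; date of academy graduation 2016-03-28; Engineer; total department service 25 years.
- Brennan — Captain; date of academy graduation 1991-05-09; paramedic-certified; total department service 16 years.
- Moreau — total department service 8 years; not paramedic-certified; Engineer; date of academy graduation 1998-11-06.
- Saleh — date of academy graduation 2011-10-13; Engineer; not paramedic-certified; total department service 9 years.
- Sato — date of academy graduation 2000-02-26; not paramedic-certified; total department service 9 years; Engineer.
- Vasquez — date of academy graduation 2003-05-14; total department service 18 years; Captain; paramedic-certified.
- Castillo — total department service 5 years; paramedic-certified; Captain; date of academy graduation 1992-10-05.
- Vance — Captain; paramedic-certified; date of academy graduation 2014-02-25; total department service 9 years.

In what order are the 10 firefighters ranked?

Brennan, Castillo, Vance, Vasquez, Moreau, Nakamura, Nguyen, Okafor, Saleh, Sato

By rank: Brennan, Castillo, Vance and Vasquez (Captain); then Moreau, Nakamura, Nguyen, Okafor, Saleh and Sato (Engineer).
Brennan, Castillo, Vance and Vasquez are each paramedic-certified, so the next rule applies.
Among Brennan, Castillo, Vance and Vasquez, alphabetically by surname: Brennan before Castillo before Vance before Vasquez.
Moreau, Nakamura, Nguyen, Okafor, Saleh and Sato are each not paramedic-certified, so the next rule applies.
Among Moreau, Nakamura, Nguyen, Okafor, Saleh and Sato, alphabetically by surname: Moreau before Nakamura before Nguyen before Okafor before Saleh before Sato.
Full order: Brennan, Castillo, Vance, Vasquez, Moreau, Nakamura, Nguyen, Okafor, Saleh, Sato.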